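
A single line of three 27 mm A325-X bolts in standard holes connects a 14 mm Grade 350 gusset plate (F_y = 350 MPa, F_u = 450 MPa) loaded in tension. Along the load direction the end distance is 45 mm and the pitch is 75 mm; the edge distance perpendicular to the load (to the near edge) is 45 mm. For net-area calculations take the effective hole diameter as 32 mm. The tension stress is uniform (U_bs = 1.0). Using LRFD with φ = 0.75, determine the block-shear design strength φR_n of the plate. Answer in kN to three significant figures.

Shear plane L_v = 45 + 2·75 = 195 mm; A_gv = 195 × 14 = 2730 mm².
A_nv = (195 − 2.5·32) × 14 = 1610 mm².
A_nt = (45 − 0.5·32) × 14 = 406 mm².
0.6 F_u A_nv = 434.7 kN; 0.6 F_y A_gv = 573.3 kN → shear rupture governs the shear term.
R_n = 434.7 + 1.0 × 450 × 406 / 1000 = 617.4 kN.
Design strength φR_n = 0.75 × 617.4 = 463 kN.

463 kN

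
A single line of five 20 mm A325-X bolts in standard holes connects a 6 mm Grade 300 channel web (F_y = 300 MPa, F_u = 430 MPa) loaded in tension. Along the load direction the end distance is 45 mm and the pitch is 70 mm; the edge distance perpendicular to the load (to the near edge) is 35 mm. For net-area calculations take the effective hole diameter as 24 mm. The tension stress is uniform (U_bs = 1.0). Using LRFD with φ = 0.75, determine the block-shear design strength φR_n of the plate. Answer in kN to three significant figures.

296 kN

Shear plane L_v = 45 + 4·70 = 325 mm; A_gv = 325 × 6 = 1950 mm².
A_nv = (325 − 4.5·24) × 6 = 1302 mm².
A_nt = (35 − 0.5·24) × 6 = 138 mm².
0.6 F_u A_nv = 335.9 kN; 0.6 F_y A_gv = 351 kN → shear rupture governs the shear term.
R_n = 335.9 + 1.0 × 430 × 138 / 1000 = 395.3 kN.
Design strength φR_n = 0.75 × 395.3 = 296 kN.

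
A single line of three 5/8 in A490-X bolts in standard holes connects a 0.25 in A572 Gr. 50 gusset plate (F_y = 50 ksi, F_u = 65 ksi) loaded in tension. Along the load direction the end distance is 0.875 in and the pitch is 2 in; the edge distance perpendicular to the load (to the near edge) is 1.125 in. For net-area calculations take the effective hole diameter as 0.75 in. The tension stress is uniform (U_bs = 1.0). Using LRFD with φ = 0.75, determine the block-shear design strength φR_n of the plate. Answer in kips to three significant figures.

Shear plane L_v = 0.875 + 2·2 = 4.875 in; A_gv = 4.875 × 0.25 = 1.219 in².
A_nv = (4.875 − 2.5·0.75) × 0.25 = 0.75 in².
A_nt = (1.125 − 0.5·0.75) × 0.25 = 0.1875 in².
0.6 F_u A_nv = 29.25 kips; 0.6 F_y A_gv = 36.56 kips → shear rupture governs the shear term.
R_n = 29.25 + 1.0 × 65 × 0.1875 = 41.44 kips.
Design strength φR_n = 0.75 × 41.44 = 31.1 kips.

31.1 kips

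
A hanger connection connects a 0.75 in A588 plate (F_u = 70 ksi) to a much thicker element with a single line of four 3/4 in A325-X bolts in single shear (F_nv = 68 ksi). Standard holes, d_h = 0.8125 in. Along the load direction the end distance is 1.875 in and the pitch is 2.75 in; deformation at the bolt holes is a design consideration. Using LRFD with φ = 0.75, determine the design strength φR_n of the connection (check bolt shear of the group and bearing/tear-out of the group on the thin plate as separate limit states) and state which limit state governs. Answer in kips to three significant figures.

Bolt shear: A_b = π·0.75²/4 = 0.4418 in²; R_n = 68 × 0.4418 × 4 × 1 = 120.2 kips → 0.75 × 120.2 = 90.1 kips.
Bearing (1.2 l_c t F_u ≤ 2.4 d t F_u): upper limit = 2.4·0.75·0.75·70 = 94.5 kips.
  Edge l_c = 1.875 − 0.8125/2 = 1.469 → r_n = 92.53 kips; interior l_c = 2.75 − 0.8125 = 1.938 → r_n = 94.5 kips.
  R_n,bearing = 1·92.53 + 3·94.5 = 376 kips → 0.75 × 376 = 282 kips.
Bolt shear governs: 90.1 kips.

90.1 kips (bolt shear governs)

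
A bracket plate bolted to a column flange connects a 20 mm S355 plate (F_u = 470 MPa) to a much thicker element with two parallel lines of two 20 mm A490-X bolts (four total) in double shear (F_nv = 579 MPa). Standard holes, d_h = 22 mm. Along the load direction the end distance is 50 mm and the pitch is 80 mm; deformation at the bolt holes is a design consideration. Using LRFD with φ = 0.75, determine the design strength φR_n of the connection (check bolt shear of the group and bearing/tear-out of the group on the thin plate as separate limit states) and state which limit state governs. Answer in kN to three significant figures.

Bolt shear: A_b = π·20²/4 = 314.2 mm²; R_n = 579 × 314.2 × 4 × 2 / 1000 = 1455 kN → 0.75 × 1455 = 1090 kN.
Bearing (1.2 l_c t F_u ≤ 2.4 d t F_u): upper limit = 2.4·20·20·470 / 1000 = 451.2 kN.
  Edge l_c = 50 − 22/2 = 39 → r_n = 439.9 kN; interior l_c = 80 − 22 = 58 → r_n = 451.2 kN.
  R_n,bearing = 2·439.9 + 2·451.2 = 1782 kN → 0.75 × 1782 = 1340 kN.
Bolt shear governs: 1090 kN.

1090 kN (bolt shear governs)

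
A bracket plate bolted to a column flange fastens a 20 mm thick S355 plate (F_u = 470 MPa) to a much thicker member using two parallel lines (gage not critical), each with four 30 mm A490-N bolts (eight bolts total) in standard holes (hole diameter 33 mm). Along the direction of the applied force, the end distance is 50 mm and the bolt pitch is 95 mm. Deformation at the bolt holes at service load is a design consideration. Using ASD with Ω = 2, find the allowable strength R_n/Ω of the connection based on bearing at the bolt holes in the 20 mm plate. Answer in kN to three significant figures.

2410 kN

Per bolt r_n = 1.2 l_c t F_u ≤ 2.4 d t F_u; upper limit = 2.4 × 30 × 20 × 470 / 1000 = 676.8 kN.
Edge bolt: l_c = 50 − 33/2 = 33.5 mm → 1.2 × 33.5 × 20 × 470 / 1000 = 377.9 → r_n = 377.9 kN.
Interior bolts: l_c = 95 − 33 = 62 mm → 1.2 × 62 × 20 × 470 / 1000 = 699.4 → r_n = 676.8 kN.
R_n = 2 × 377.9 + 6 × 676.8 = 4817 kN.
Allowable strength R_n/Ω = 4817 / 2 = 2410 kN.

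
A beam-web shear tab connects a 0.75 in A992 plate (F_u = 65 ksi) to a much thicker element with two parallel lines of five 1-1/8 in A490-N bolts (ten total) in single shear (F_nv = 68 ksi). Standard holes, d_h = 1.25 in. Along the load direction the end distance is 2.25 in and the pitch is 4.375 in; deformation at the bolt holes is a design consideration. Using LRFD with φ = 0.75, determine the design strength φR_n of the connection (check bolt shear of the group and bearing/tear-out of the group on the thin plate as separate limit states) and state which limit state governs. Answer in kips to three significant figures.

507 kips (bolt shear governs)

Bolt shear: A_b = π·1.125²/4 = 0.994 in²; R_n = 68 × 0.994 × 10 × 1 = 675.9 kips → 0.75 × 675.9 = 507 kips.
Bearing (1.2 l_c t F_u ≤ 2.4 d t F_u): upper limit = 2.4·1.125·0.75·65 = 131.6 kips.
  Edge l_c = 2.25 − 1.25/2 = 1.625 → r_n = 95.06 kips; interior l_c = 4.375 − 1.25 = 3.125 → r_n = 131.6 kips.
  R_n,bearing = 2·95.06 + 8·131.6 = 1243 kips → 0.75 × 1243 = 932 kips.
Bolt shear governs: 507 kips.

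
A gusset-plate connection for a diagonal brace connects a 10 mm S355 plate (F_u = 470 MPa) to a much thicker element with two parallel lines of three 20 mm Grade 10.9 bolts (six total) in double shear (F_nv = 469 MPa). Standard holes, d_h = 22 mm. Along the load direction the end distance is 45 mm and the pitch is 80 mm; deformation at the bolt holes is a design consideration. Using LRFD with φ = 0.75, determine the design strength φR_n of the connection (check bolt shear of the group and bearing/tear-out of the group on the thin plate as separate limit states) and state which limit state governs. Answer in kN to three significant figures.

964 kN (bearing governs)

Bolt shear: A_b = π·20²/4 = 314.2 mm²; R_n = 469 × 314.2 × 6 × 2 / 1000 = 1768 kN → 0.75 × 1768 = 1330 kN.
Bearing (1.2 l_c t F_u ≤ 2.4 d t F_u): upper limit = 2.4·20·10·470 / 1000 = 225.6 kN.
  Edge l_c = 45 − 22/2 = 34 → r_n = 191.8 kN; interior l_c = 80 − 22 = 58 → r_n = 225.6 kN.
  R_n,bearing = 2·191.8 + 4·225.6 = 1286 kN → 0.75 × 1286 = 964 kN.
Bearing governs: 964 kN.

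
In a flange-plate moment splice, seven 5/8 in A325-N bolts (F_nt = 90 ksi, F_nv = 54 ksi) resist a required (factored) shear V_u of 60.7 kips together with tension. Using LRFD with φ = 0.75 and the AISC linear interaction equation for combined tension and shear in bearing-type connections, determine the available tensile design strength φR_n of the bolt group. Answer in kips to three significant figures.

87.3 kips

A_b = π·0.625²/4 = 0.3068 in²; f_rv = 60.7 / (7 × 0.3068) = 28.26 ksi.
F'_nt = 1.3 F_nt − (F_nt / φF_nv) f_rv = 1.3·90 − (90/(0.75·54))·28.26 = 54.19 ksi, capped at F_nt → F'_nt = 54.19 ksi.
R_n = F'_nt · A_b · n = 54.19 × 0.3068 × 7 = 116.4 kips.
Design strength φR_n = 0.75 × 116.4 = 87.3 kips.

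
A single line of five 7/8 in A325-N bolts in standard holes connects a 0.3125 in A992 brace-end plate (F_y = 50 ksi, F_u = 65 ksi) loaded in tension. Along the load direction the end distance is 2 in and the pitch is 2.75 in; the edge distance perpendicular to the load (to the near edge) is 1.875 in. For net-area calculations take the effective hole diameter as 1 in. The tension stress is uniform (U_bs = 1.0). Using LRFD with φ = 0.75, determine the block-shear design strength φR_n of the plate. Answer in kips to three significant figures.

Shear plane L_v = 2 + 4·2.75 = 13 in; A_gv = 13 × 0.3125 = 4.062 in².
A_nv = (13 − 4.5·1) × 0.3125 = 2.656 in².
A_nt = (1.875 − 0.5·1) × 0.3125 = 0.4297 in².
0.6 F_u A_nv = 103.6 kips; 0.6 F_y A_gv = 121.9 kips → shear rupture governs the shear term.
R_n = 103.6 + 1.0 × 65 × 0.4297 = 131.5 kips.
Design strength φR_n = 0.75 × 131.5 = 98.6 kips.

98.6 kips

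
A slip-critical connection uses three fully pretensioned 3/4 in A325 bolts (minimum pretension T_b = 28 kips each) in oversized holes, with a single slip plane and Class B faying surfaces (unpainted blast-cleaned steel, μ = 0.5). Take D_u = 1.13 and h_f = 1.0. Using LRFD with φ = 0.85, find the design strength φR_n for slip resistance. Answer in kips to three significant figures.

40.3 kips

R_n = μ · D_u · h_f · T_b · n_s · n_b = 0.5 × 1.13 × 1.0 × 28 × 1 × 3 = 47.46 kips.
Design strength φR_n = 0.85 × 47.46 = 40.3 kips.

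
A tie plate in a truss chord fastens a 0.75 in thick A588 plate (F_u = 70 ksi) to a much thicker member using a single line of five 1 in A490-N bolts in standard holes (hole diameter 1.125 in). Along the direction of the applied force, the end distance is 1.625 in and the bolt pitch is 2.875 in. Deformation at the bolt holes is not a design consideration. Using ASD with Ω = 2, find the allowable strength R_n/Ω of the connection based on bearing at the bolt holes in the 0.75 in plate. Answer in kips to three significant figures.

Per bolt r_n = 1.5 l_c t F_u ≤ 3.0 d t F_u; upper limit = 3.0 × 1 × 0.75 × 70 = 157.5 kips.
Edge bolt: l_c = 1.625 − 1.125/2 = 1.062 in → 1.5 × 1.062 × 0.75 × 70 = 83.67 → r_n = 83.67 kips.
Interior bolts: l_c = 2.875 − 1.125 = 1.75 in → 1.5 × 1.75 × 0.75 × 70 = 137.8 → r_n = 137.8 kips.
R_n = 1 × 83.67 + 4 × 137.8 = 634.9 kips.
Allowable strength R_n/Ω = 634.9 / 2 = 317 kips.

317 kips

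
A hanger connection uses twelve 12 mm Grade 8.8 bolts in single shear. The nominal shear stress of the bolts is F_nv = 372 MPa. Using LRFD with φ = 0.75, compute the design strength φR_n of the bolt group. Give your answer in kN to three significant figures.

A_b = π × 12² / 4 = 113.1 mm².
R_n = F_nv · A_b · n · n_s = 372 × 113.1 × 12 × 1 / 1000 = 504.9 kN.
Design strength φR_n = 0.75 × 504.9 = 379 kN.

379 kN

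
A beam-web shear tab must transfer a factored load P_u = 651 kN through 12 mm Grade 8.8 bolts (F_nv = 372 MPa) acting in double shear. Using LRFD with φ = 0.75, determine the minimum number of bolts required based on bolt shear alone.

11 bolts

A_b = π·12²/4 = 113.1 mm².
Per-bolt design strength φR_n = 0.75 × 372 × 113.1 × 2 / 1000 = 63.11 kN.
n ≥ 651 / 63.11 = 10.32 → use 11 bolts.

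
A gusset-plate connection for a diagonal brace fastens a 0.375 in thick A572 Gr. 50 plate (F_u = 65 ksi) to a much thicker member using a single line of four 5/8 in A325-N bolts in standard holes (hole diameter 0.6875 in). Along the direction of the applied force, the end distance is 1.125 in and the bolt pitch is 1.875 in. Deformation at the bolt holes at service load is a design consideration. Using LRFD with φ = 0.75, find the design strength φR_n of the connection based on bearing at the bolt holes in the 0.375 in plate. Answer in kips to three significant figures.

95.3 kips

Per bolt r_n = 1.2 l_c t F_u ≤ 2.4 d t F_u; upper limit = 2.4 × 0.625 × 0.375 × 65 = 36.56 kips.
Edge bolt: l_c = 1.125 − 0.6875/2 = 0.7812 in → 1.2 × 0.7812 × 0.375 × 65 = 22.85 → r_n = 22.85 kips.
Interior bolts: l_c = 1.875 − 0.6875 = 1.188 in → 1.2 × 1.188 × 0.375 × 65 = 34.73 → r_n = 34.73 kips.
R_n = 1 × 22.85 + 3 × 34.73 = 127.1 kips.
Design strength φR_n = 0.75 × 127.1 = 95.3 kips.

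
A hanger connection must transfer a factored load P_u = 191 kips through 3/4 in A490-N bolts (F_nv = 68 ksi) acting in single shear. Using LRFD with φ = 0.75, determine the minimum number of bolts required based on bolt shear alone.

9 bolts

A_b = π·0.75²/4 = 0.4418 in².
Per-bolt design strength φR_n = 0.75 × 68 × 0.4418 × 1 = 22.53 kips.
n ≥ 191 / 22.53 = 8.477 → use 9 bolts.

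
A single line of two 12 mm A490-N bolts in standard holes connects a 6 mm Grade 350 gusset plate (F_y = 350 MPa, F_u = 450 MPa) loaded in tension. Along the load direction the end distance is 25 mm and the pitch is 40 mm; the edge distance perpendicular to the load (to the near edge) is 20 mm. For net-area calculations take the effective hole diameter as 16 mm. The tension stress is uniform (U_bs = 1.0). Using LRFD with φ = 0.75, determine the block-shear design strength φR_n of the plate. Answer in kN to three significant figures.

Shear plane L_v = 25 + 1·40 = 65 mm; A_gv = 65 × 6 = 390 mm².
A_nv = (65 − 1.5·16) × 6 = 246 mm².
A_nt = (20 − 0.5·16) × 6 = 72 mm².
0.6 F_u A_nv = 66.42 kN; 0.6 F_y A_gv = 81.9 kN → shear rupture governs the shear term.
R_n = 66.42 + 1.0 × 450 × 72 / 1000 = 98.82 kN.
Design strength φR_n = 0.75 × 98.82 = 74.1 kN.

74.1 kN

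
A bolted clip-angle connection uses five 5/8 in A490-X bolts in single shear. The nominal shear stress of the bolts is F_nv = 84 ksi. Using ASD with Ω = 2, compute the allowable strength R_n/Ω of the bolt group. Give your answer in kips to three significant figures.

64.4 kips

A_b = π × 0.625² / 4 = 0.3068 in².
R_n = F_nv · A_b · n · n_s = 84 × 0.3068 × 5 × 1 = 128.9 kips.
Allowable strength R_n/Ω = 128.9 / 2 = 64.4 kips.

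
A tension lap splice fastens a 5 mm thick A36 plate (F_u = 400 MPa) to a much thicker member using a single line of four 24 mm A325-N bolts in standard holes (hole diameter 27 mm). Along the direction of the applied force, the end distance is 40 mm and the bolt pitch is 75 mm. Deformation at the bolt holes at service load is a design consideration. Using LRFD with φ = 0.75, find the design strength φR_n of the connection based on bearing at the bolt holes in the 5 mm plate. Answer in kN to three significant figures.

Per bolt r_n = 1.2 l_c t F_u ≤ 2.4 d t F_u; upper limit = 2.4 × 24 × 5 × 400 / 1000 = 115.2 kN.
Edge bolt: l_c = 40 − 27/2 = 26.5 mm → 1.2 × 26.5 × 5 × 400 / 1000 = 63.6 → r_n = 63.6 kN.
Interior bolts: l_c = 75 − 27 = 48 mm → 1.2 × 48 × 5 × 400 / 1000 = 115.2 → r_n = 115.2 kN.
R_n = 1 × 63.6 + 3 × 115.2 = 409.2 kN.
Design strength φR_n = 0.75 × 409.2 = 307 kN.

307 kN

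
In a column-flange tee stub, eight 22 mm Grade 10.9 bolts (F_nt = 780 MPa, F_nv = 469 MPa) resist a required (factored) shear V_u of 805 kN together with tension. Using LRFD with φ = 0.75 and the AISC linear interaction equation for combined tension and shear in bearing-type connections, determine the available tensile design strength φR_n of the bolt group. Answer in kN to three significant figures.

A_b = π·22²/4 = 380.1 mm²; f_rv = 805 × 1000 / (8 × 380.1) = 264.7 MPa.
F'_nt = 1.3 F_nt − (F_nt / φF_nv) f_rv = 1.3·780 − (780/(0.75·469))·264.7 = 427 MPa, capped at F_nt → F'_nt = 427 MPa.
R_n = F'_nt · A_b · n = 427 × 380.1 × 8 / 1000 = 1299 kN.
Design strength φR_n = 0.75 × 1299 = 974 kN.

974 kN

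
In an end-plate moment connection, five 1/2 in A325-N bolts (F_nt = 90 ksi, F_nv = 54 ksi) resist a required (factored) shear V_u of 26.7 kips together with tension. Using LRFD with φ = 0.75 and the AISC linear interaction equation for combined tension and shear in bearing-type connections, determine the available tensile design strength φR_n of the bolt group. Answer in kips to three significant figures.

A_b = π·0.5²/4 = 0.1963 in²; f_rv = 26.7 / (5 × 0.1963) = 27.2 ksi.
F'_nt = 1.3 F_nt − (F_nt / φF_nv) f_rv = 1.3·90 − (90/(0.75·54))·27.2 = 56.56 ksi, capped at F_nt → F'_nt = 56.56 ksi.
R_n = F'_nt · A_b · n = 56.56 × 0.1963 × 5 = 55.53 kips.
Design strength φR_n = 0.75 × 55.53 = 41.6 kips.

41.6 kips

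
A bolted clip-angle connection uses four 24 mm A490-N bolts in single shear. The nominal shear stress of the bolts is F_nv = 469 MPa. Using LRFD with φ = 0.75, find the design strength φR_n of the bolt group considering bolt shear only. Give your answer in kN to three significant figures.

A_b = π × 24² / 4 = 452.4 mm².
R_n = F_nv · A_b · n · n_s = 469 × 452.4 × 4 × 1 / 1000 = 848.7 kN.
Design strength φR_n = 0.75 × 848.7 = 637 kN.

637 kN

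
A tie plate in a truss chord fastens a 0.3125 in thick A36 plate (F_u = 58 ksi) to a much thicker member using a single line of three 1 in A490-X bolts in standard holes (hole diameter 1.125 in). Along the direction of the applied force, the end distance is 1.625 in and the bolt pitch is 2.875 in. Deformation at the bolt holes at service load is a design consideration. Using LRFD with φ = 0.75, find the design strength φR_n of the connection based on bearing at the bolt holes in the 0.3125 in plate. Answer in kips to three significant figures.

74.4 kips

Per bolt r_n = 1.2 l_c t F_u ≤ 2.4 d t F_u; upper limit = 2.4 × 1 × 0.3125 × 58 = 43.5 kips.
Edge bolt: l_c = 1.625 − 1.125/2 = 1.062 in → 1.2 × 1.062 × 0.3125 × 58 = 23.11 → r_n = 23.11 kips.
Interior bolts: l_c = 2.875 − 1.125 = 1.75 in → 1.2 × 1.75 × 0.3125 × 58 = 38.06 → r_n = 38.06 kips.
R_n = 1 × 23.11 + 2 × 38.06 = 99.23 kips.
Design strength φR_n = 0.75 × 99.23 = 74.4 kips.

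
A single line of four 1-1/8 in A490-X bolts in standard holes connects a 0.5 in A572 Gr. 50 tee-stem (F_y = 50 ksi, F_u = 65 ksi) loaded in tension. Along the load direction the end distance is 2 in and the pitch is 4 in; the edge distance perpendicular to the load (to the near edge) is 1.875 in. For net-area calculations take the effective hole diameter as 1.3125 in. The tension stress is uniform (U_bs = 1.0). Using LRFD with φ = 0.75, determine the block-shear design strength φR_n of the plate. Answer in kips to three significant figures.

Shear plane L_v = 2 + 3·4 = 14 in; A_gv = 14 × 0.5 = 7 in².
A_nv = (14 − 3.5·1.3125) × 0.5 = 4.703 in².
A_nt = (1.875 − 0.5·1.3125) × 0.5 = 0.6094 in².
0.6 F_u A_nv = 183.4 kips; 0.6 F_y A_gv = 210 kips → shear rupture governs the shear term.
R_n = 183.4 + 1.0 × 65 × 0.6094 = 223 kips.
Design strength φR_n = 0.75 × 223 = 167 kips.

167 kips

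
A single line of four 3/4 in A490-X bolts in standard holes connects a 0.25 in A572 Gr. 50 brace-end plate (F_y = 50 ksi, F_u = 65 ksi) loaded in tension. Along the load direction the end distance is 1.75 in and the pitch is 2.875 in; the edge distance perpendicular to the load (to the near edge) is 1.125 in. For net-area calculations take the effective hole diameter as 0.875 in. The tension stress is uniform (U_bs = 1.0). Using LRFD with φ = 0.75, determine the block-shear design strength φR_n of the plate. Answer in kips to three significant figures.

61.9 kips

Shear plane L_v = 1.75 + 3·2.875 = 10.38 in; A_gv = 10.38 × 0.25 = 2.594 in².
A_nv = (10.38 − 3.5·0.875) × 0.25 = 1.828 in².
A_nt = (1.125 − 0.5·0.875) × 0.25 = 0.1719 in².
0.6 F_u A_nv = 71.3 kips; 0.6 F_y A_gv = 77.81 kips → shear rupture governs the shear term.
R_n = 71.3 + 1.0 × 65 × 0.1719 = 82.47 kips.
Design strength φR_n = 0.75 × 82.47 = 61.9 kips.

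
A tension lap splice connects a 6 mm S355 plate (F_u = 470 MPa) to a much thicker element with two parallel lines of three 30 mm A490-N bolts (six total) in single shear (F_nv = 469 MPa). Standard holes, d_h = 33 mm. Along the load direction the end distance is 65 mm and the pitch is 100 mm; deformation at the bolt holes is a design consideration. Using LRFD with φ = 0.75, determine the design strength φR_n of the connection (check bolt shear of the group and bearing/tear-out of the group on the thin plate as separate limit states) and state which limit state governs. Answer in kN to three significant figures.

Bolt shear: A_b = π·30²/4 = 706.9 mm²; R_n = 469 × 706.9 × 6 × 1 / 1000 = 1989 kN → 0.75 × 1989 = 1490 kN.
Bearing (1.2 l_c t F_u ≤ 2.4 d t F_u): upper limit = 2.4·30·6·470 / 1000 = 203 kN.
  Edge l_c = 65 − 33/2 = 48.5 → r_n = 164.1 kN; interior l_c = 100 − 33 = 67 → r_n = 203 kN.
  R_n,bearing = 2·164.1 + 4·203 = 1140 kN → 0.75 × 1140 = 855 kN.
Bearing governs: 855 kN.

855 kN (bearing governs)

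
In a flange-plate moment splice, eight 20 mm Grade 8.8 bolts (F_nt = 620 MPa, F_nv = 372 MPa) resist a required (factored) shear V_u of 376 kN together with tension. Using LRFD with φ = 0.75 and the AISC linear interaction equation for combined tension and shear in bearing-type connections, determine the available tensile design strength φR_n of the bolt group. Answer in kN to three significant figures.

A_b = π·20²/4 = 314.2 mm²; f_rv = 376 × 1000 / (8 × 314.2) = 149.6 MPa.
F'_nt = 1.3 F_nt − (F_nt / φF_nv) f_rv = 1.3·620 − (620/(0.75·372))·149.6 = 473.5 MPa, capped at F_nt → F'_nt = 473.5 MPa.
R_n = F'_nt · A_b · n = 473.5 × 314.2 × 8 / 1000 = 1190 kN.
Design strength φR_n = 0.75 × 1190 = 893 kN.

893 kN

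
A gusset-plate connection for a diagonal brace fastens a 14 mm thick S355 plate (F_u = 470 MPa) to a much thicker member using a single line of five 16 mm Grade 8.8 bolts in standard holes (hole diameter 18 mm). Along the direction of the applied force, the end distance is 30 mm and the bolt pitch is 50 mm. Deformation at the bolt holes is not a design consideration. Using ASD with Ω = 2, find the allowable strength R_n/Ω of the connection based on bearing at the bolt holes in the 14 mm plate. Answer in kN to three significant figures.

Per bolt r_n = 1.5 l_c t F_u ≤ 3.0 d t F_u; upper limit = 3.0 × 16 × 14 × 470 / 1000 = 315.8 kN.
Edge bolt: l_c = 30 − 18/2 = 21 mm → 1.5 × 21 × 14 × 470 / 1000 = 207.3 → r_n = 207.3 kN.
Interior bolts: l_c = 50 − 18 = 32 mm → 1.5 × 32 × 14 × 470 / 1000 = 315.8 → r_n = 315.8 kN.
R_n = 1 × 207.3 + 4 × 315.8 = 1471 kN.
Allowable strength R_n/Ω = 1471 / 2 = 735 kN.

735 kN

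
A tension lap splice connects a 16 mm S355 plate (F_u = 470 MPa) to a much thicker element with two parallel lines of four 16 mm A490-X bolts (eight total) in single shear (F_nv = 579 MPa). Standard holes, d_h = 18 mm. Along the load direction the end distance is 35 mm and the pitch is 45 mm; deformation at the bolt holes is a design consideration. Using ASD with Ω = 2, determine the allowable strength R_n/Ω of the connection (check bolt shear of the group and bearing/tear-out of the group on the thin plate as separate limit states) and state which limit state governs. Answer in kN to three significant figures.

Bolt shear: A_b = π·16²/4 = 201.1 mm²; R_n = 579 × 201.1 × 8 × 1 / 1000 = 931.3 kN → 931.3 / 2 = 466 kN.
Bearing (1.2 l_c t F_u ≤ 2.4 d t F_u): upper limit = 2.4·16·16·470 / 1000 = 288.8 kN.
  Edge l_c = 35 − 18/2 = 26 → r_n = 234.6 kN; interior l_c = 45 − 18 = 27 → r_n = 243.6 kN.
  R_n,bearing = 2·234.6 + 6·243.6 = 1931 kN → 1931 / 2 = 966 kN.
Bolt shear governs: 466 kN.

466 kN (bolt shear governs)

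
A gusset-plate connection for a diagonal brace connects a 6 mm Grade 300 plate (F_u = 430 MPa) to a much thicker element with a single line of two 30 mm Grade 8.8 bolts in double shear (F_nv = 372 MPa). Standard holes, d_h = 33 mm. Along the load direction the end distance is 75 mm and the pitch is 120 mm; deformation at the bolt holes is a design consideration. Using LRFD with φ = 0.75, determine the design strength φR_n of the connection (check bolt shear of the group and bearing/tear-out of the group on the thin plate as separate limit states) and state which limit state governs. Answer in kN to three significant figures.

Bolt shear: A_b = π·30²/4 = 706.9 mm²; R_n = 372 × 706.9 × 2 × 2 / 1000 = 1052 kN → 0.75 × 1052 = 789 kN.
Bearing (1.2 l_c t F_u ≤ 2.4 d t F_u): upper limit = 2.4·30·6·430 / 1000 = 185.8 kN.
  Edge l_c = 75 − 33/2 = 58.5 → r_n = 181.1 kN; interior l_c = 120 − 33 = 87 → r_n = 185.8 kN.
  R_n,bearing = 1·181.1 + 1·185.8 = 366.9 kN → 0.75 × 366.9 = 275 kN.
Bearing governs: 275 kN.

275 kN (bearing governs)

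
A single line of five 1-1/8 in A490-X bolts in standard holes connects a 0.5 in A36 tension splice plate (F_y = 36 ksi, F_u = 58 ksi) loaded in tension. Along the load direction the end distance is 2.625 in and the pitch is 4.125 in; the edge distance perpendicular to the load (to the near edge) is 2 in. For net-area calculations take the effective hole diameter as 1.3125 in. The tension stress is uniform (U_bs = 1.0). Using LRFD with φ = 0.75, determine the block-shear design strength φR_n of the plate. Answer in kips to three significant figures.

Shear plane L_v = 2.625 + 4·4.125 = 19.12 in; A_gv = 19.12 × 0.5 = 9.562 in².
A_nv = (19.12 − 4.5·1.3125) × 0.5 = 6.609 in².
A_nt = (2 − 0.5·1.3125) × 0.5 = 0.6719 in².
0.6 F_u A_nv = 230 kips; 0.6 F_y A_gv = 206.5 kips → shear yielding governs the shear term.
R_n = 206.5 + 1.0 × 58 × 0.6719 = 245.5 kips.
Design strength φR_n = 0.75 × 245.5 = 184 kips.

184 kips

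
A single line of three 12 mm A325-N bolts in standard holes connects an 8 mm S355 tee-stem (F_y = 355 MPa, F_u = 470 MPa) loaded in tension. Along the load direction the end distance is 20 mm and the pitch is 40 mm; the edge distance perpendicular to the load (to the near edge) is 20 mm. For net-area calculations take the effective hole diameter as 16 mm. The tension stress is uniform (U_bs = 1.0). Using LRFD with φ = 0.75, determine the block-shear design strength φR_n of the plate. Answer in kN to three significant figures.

135 kN

Shear plane L_v = 20 + 2·40 = 100 mm; A_gv = 100 × 8 = 800 mm².
A_nv = (100 − 2.5·16) × 8 = 480 mm².
A_nt = (20 − 0.5·16) × 8 = 96 mm².
0.6 F_u A_nv = 135.4 kN; 0.6 F_y A_gv = 170.4 kN → shear rupture governs the shear term.
R_n = 135.4 + 1.0 × 470 × 96 / 1000 = 180.5 kN.
Design strength φR_n = 0.75 × 180.5 = 135 kN.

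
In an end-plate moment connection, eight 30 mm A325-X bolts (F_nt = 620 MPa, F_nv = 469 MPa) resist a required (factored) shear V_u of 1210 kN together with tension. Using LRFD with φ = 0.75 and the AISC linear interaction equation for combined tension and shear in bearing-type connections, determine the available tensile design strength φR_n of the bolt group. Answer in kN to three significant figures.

A_b = π·30²/4 = 706.9 mm²; f_rv = 1210 × 1000 / (8 × 706.9) = 214 MPa.
F'_nt = 1.3 F_nt − (F_nt / φF_nv) f_rv = 1.3·620 − (620/(0.75·469))·214 = 428.8 MPa, capped at F_nt → F'_nt = 428.8 MPa.
R_n = F'_nt · A_b · n = 428.8 × 706.9 × 8 / 1000 = 2425 kN.
Design strength φR_n = 0.75 × 2425 = 1820 kN.

1820 kN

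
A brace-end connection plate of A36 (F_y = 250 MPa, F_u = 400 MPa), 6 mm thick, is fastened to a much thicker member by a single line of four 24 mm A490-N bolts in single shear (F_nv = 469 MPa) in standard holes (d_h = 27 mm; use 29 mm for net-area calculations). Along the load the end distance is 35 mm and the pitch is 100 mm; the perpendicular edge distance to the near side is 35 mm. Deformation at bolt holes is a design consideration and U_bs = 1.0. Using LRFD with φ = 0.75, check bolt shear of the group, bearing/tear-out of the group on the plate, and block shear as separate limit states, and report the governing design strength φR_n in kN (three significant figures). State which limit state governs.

263 kN (block shear governs)

Bolt shear: A_b = π·24²/4 = 452.4 mm²; R_n = 469 × 452.4 × 4 × 1 / 1000 = 848.7 kN → 0.75 × 848.7 = 637 kN.
Bearing: edge l_c = 21.5, r_n = 61.92 kN; interior l_c = 73, r_n = 138.2 kN; R_n = 61.92 + 3·138.2 = 476.6 kN → 357 kN.
Block shear: A_gv = 2010, A_nv = 1401, A_nt = 123 mm²; R_n = min(0.6F_uA_nv, 0.6F_yA_gv) + U_bs·F_u·A_nt = 350.7 kN → 263 kN.
Block shear governs: 263 kN.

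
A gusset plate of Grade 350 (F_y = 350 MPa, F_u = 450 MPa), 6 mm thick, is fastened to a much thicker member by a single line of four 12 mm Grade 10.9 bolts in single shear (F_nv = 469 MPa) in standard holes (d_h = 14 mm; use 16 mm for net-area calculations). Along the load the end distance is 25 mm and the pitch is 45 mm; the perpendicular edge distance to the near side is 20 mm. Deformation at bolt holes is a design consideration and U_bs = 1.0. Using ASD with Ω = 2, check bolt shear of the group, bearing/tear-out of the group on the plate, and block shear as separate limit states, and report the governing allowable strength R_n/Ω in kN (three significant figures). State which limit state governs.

100 kN (block shear governs)

Bolt shear: A_b = π·12²/4 = 113.1 mm²; R_n = 469 × 113.1 × 4 × 1 / 1000 = 212.2 kN → 212.2 / 2 = 106 kN.
Bearing: edge l_c = 18, r_n = 58.32 kN; interior l_c = 31, r_n = 77.76 kN; R_n = 58.32 + 3·77.76 = 291.6 kN → 146 kN.
Block shear: A_gv = 960, A_nv = 624, A_nt = 72 mm²; R_n = min(0.6F_uA_nv, 0.6F_yA_gv) + U_bs·F_u·A_nt = 200.9 kN → 100 kN.
Block shear governs: 100 kN.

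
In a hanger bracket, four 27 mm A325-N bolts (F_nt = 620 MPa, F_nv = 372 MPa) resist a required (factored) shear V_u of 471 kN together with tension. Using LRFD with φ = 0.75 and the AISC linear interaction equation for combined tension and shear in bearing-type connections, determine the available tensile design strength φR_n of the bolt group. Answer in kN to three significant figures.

599 kN

A_b = π·27²/4 = 572.6 mm²; f_rv = 471 × 1000 / (4 × 572.6) = 205.7 MPa.
F'_nt = 1.3 F_nt − (F_nt / φF_nv) f_rv = 1.3·620 − (620/(0.75·372))·205.7 = 349 MPa, capped at F_nt → F'_nt = 349 MPa.
R_n = F'_nt · A_b · n = 349 × 572.6 × 4 / 1000 = 799.3 kN.
Design strength φR_n = 0.75 × 799.3 = 599 kN.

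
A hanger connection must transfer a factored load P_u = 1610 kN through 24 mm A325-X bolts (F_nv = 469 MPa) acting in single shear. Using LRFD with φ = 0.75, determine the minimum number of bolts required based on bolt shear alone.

A_b = π·24²/4 = 452.4 mm².
Per-bolt design strength φR_n = 0.75 × 469 × 452.4 × 1 / 1000 = 159.1 kN.
n ≥ 1610 / 159.1 = 10.12 → use 11 bolts.

11 bolts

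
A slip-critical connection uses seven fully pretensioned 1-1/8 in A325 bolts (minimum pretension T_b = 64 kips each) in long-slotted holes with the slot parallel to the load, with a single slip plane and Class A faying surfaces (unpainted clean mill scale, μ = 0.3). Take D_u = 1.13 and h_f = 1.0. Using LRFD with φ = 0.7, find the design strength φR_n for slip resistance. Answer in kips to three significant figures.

R_n = μ · D_u · h_f · T_b · n_s · n_b = 0.3 × 1.13 × 1.0 × 64 × 1 × 7 = 151.9 kips.
Design strength φR_n = 0.7 × 151.9 = 106 kips.

106 kips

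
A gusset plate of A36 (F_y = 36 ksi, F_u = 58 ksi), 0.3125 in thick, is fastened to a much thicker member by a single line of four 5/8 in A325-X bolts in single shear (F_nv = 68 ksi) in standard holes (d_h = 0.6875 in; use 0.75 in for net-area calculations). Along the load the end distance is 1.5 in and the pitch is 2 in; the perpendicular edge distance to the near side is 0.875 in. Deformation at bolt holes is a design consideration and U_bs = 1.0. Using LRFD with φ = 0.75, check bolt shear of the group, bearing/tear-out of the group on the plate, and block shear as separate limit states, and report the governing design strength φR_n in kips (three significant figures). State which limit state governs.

44.8 kips (block shear governs)

Bolt shear: A_b = π·0.625²/4 = 0.3068 in²; R_n = 68 × 0.3068 × 4 × 1 = 83.45 kips → 0.75 × 83.45 = 62.6 kips.
Bearing: edge l_c = 1.156, r_n = 25.15 kips; interior l_c = 1.312, r_n = 27.19 kips; R_n = 25.15 + 3·27.19 = 106.7 kips → 80 kips.
Block shear: A_gv = 2.344, A_nv = 1.523, A_nt = 0.1562 in²; R_n = min(0.6F_uA_nv, 0.6F_yA_gv) + U_bs·F_u·A_nt = 59.69 kips → 44.8 kips.
Block shear governs: 44.8 kips.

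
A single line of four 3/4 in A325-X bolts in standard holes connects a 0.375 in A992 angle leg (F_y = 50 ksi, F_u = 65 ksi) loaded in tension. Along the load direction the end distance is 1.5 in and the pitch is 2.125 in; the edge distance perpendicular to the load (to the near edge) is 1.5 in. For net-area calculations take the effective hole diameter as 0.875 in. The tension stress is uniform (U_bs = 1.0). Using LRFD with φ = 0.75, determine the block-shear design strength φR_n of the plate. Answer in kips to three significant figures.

72.2 kips

Shear plane L_v = 1.5 + 3·2.125 = 7.875 in; A_gv = 7.875 × 0.375 = 2.953 in².
A_nv = (7.875 − 3.5·0.875) × 0.375 = 1.805 in².
A_nt = (1.5 − 0.5·0.875) × 0.375 = 0.3984 in².
0.6 F_u A_nv = 70.38 kips; 0.6 F_y A_gv = 88.59 kips → shear rupture governs the shear term.
R_n = 70.38 + 1.0 × 65 × 0.3984 = 96.28 kips.
Design strength φR_n = 0.75 × 96.28 = 72.2 kips.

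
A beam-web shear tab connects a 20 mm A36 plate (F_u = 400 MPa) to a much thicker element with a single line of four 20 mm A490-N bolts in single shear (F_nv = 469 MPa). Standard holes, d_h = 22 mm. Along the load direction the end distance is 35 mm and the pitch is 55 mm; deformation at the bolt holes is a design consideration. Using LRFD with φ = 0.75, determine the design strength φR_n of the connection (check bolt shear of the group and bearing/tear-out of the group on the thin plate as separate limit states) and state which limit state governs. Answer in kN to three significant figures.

Bolt shear: A_b = π·20²/4 = 314.2 mm²; R_n = 469 × 314.2 × 4 × 1 / 1000 = 589.4 kN → 0.75 × 589.4 = 442 kN.
Bearing (1.2 l_c t F_u ≤ 2.4 d t F_u): upper limit = 2.4·20·20·400 / 1000 = 384 kN.
  Edge l_c = 35 − 22/2 = 24 → r_n = 230.4 kN; interior l_c = 55 − 22 = 33 → r_n = 316.8 kN.
  R_n,bearing = 1·230.4 + 3·316.8 = 1181 kN → 0.75 × 1181 = 886 kN.
Bolt shear governs: 442 kN.

442 kN (bolt shear governs)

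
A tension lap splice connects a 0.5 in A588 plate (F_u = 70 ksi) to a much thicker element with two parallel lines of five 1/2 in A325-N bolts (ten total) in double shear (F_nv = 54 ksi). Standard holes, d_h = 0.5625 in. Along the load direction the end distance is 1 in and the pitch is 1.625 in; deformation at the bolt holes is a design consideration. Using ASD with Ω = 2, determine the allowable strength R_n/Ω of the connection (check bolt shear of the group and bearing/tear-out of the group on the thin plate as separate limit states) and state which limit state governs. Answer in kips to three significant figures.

Bolt shear: A_b = π·0.5²/4 = 0.1963 in²; R_n = 54 × 0.1963 × 10 × 2 = 212.1 kips → 212.1 / 2 = 106 kips.
Bearing (1.2 l_c t F_u ≤ 2.4 d t F_u): upper limit = 2.4·0.5·0.5·70 = 42 kips.
  Edge l_c = 1 − 0.5625/2 = 0.7188 → r_n = 30.19 kips; interior l_c = 1.625 − 0.5625 = 1.062 → r_n = 42 kips.
  R_n,bearing = 2·30.19 + 8·42 = 396.4 kips → 396.4 / 2 = 198 kips.
Bolt shear governs: 106 kips.

106 kips (bolt shear governs)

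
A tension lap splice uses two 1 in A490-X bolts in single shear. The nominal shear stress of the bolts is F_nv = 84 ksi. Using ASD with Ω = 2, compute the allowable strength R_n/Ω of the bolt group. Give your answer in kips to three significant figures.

66 kips

A_b = π × 1² / 4 = 0.7854 in².
R_n = F_nv · A_b · n · n_s = 84 × 0.7854 × 2 × 1 = 131.9 kips.
Allowable strength R_n/Ω = 131.9 / 2 = 66 kips.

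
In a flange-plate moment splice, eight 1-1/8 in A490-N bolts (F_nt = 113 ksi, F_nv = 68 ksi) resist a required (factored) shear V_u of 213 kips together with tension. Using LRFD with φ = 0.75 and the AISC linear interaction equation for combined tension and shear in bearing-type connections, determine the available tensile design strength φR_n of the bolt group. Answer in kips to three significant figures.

522 kips

A_b = π·1.125²/4 = 0.994 in²; f_rv = 213 / (8 × 0.994) = 26.79 ksi.
F'_nt = 1.3 F_nt − (F_nt / φF_nv) f_rv = 1.3·113 − (113/(0.75·68))·26.79 = 87.55 ksi, capped at F_nt → F'_nt = 87.55 ksi.
R_n = F'_nt · A_b · n = 87.55 × 0.994 × 8 = 696.2 kips.
Design strength φR_n = 0.75 × 696.2 = 522 kips.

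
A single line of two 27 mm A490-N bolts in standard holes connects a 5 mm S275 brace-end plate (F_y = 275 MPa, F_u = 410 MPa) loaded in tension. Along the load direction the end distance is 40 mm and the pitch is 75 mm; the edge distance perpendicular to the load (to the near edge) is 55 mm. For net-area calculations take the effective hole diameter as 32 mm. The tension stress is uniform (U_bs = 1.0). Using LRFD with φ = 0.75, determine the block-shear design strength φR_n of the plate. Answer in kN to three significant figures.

Shear plane L_v = 40 + 1·75 = 115 mm; A_gv = 115 × 5 = 575 mm².
A_nv = (115 − 1.5·32) × 5 = 335 mm².
A_nt = (55 − 0.5·32) × 5 = 195 mm².
0.6 F_u A_nv = 82.41 kN; 0.6 F_y A_gv = 94.88 kN → shear rupture governs the shear term.
R_n = 82.41 + 1.0 × 410 × 195 / 1000 = 162.4 kN.
Design strength φR_n = 0.75 × 162.4 = 122 kN.

122 kN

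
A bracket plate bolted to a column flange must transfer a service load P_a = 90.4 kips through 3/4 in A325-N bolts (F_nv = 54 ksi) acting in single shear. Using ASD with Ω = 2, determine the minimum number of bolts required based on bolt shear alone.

A_b = π·0.75²/4 = 0.4418 in².
Per-bolt allowable strength R_n/Ω = 54 × 0.4418 × 1 / 2 = 11.93 kips.
n ≥ 90.4 / 11.93 = 7.579 → use 8 bolts.

8 bolts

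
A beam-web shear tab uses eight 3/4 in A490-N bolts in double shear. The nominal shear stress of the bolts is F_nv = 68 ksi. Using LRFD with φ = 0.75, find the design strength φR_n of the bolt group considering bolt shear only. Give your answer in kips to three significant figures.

A_b = π × 0.75² / 4 = 0.4418 in².
R_n = F_nv · A_b · n · n_s = 68 × 0.4418 × 8 × 2 = 480.7 kips.
Design strength φR_n = 0.75 × 480.7 = 360 kips.

360 kips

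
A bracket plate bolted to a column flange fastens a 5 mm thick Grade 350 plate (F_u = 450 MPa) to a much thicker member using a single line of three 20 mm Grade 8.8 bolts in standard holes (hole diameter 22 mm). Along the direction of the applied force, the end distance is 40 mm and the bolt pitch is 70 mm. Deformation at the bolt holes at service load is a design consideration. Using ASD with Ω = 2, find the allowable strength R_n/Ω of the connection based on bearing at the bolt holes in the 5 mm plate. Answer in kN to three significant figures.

Per bolt r_n = 1.2 l_c t F_u ≤ 2.4 d t F_u; upper limit = 2.4 × 20 × 5 × 450 / 1000 = 108 kN.
Edge bolt: l_c = 40 − 22/2 = 29 mm → 1.2 × 29 × 5 × 450 / 1000 = 78.3 → r_n = 78.3 kN.
Interior bolts: l_c = 70 − 22 = 48 mm → 1.2 × 48 × 5 × 450 / 1000 = 129.6 → r_n = 108 kN.
R_n = 1 × 78.3 + 2 × 108 = 294.3 kN.
Allowable strength R_n/Ω = 294.3 / 2 = 147 kN.

147 kN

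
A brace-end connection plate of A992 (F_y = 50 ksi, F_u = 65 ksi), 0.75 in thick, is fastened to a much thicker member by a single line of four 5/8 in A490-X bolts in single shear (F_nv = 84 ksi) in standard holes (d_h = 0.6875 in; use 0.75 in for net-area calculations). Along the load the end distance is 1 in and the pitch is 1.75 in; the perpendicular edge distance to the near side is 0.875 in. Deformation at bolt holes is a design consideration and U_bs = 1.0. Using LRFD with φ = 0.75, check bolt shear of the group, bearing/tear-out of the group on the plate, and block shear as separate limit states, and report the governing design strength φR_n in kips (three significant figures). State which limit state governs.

Bolt shear: A_b = π·0.625²/4 = 0.3068 in²; R_n = 84 × 0.3068 × 4 × 1 = 103.1 kips → 0.75 × 103.1 = 77.3 kips.
Bearing: edge l_c = 0.6562, r_n = 38.39 kips; interior l_c = 1.062, r_n = 62.16 kips; R_n = 38.39 + 3·62.16 = 224.9 kips → 169 kips.
Block shear: A_gv = 4.688, A_nv = 2.719, A_nt = 0.375 in²; R_n = min(0.6F_uA_nv, 0.6F_yA_gv) + U_bs·F_u·A_nt = 130.4 kips → 97.8 kips.
Bolt shear governs: 77.3 kips.

77.3 kips (bolt shear governs)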